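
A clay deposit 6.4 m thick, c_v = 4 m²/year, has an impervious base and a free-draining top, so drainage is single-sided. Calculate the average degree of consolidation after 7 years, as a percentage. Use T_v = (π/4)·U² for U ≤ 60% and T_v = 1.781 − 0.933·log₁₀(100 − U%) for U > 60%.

U ≈ 85 %

Drainage path length: H_d = H = 6.4 m (single drainage).
T_v = c_v·t/H_d² = 4×7/6.4² = 0.68359.
T_v = 0.68359 corresponds to the U > 60% branch:
U = 1 − 10^((1.781 − T_v)/0.933)/100 = 0.85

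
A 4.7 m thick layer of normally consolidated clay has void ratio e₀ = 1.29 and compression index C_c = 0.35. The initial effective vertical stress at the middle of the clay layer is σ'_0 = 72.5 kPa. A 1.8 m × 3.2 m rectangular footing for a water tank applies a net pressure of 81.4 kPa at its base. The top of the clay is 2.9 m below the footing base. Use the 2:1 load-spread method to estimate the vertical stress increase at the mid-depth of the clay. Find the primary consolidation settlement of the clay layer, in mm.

S_c ≈ 32.2 mm

Mid-depth of clay below the footing base: z = 2.9 + 4.7/2 = 5.25 m.
Stress increase at mid-clay by the 2:1 spreading method:
Δσ = qBL/((B+z)(L+z)) = 81.4×1.8×3.2/((1.8+5.25)(3.2+5.25)) = 7.8705 kPa
Final effective stress: σ'_f = σ'_0 + Δσ = 72.5 + 7.8705 = 80.37 kPa.
Normally consolidated clay, so the full stress increment lies on the virgin compression line:
S_c = C_c·H/(1+e₀)·log₁₀(σ'_f/σ'_0) = 0.35×4.7/(1+1.29)×log₁₀(80.37/72.5)
    = 0.71834 × 0.044756 = 0.03215 m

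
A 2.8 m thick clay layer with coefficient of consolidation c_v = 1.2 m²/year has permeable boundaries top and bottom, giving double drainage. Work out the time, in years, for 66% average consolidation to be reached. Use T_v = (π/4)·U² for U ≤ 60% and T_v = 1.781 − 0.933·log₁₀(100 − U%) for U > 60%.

t ≈ 0.575 years

Drainage path length: H_d = H/2 = 1.4 m (double drainage).
U > 60%: T_v = 1.781 − 0.933·log₁₀(100 − 66) = 0.35213.
t = T_v·H_d²/c_v = 0.35213×1.4²/1.2 = 0.5751 years.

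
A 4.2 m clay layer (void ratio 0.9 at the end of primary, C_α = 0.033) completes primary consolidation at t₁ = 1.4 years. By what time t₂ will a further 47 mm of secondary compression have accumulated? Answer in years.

t₂ ≈ 6.17 years

S_s = C_α·H/(1+e_p)·log₁₀(t₂/t₁) ⇒ log₁₀(t₂/t₁) = S_s·(1+e_p)/(C_α·H).
log₁₀(t₂/t₁) = 0.047 × (1+0.9) / (0.033×4.2) = 0.6443
t₂ = t₁ × 10^0.6443 = 1.4 × 4.409 = 6.172 years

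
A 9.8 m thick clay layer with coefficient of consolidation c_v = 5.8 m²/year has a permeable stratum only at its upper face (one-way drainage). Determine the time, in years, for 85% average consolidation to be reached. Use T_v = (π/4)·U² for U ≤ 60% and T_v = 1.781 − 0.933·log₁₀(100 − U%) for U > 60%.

Drainage path length: H_d = H = 9.8 m (single drainage).
U > 60%: T_v = 1.781 − 0.933·log₁₀(100 − 85) = 0.68371.
t = T_v·H_d²/c_v = 0.68371×9.8²/5.8 = 11.32 years.

t ≈ 11.3 years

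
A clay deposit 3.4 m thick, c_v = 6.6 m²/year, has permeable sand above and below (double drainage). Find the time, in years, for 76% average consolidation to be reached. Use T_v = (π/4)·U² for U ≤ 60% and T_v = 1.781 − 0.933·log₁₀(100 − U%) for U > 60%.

t ≈ 0.216 years

Drainage path length: H_d = H/2 = 1.7 m (double drainage).
U > 60%: T_v = 1.781 − 0.933·log₁₀(100 − 76) = 0.49326.
t = T_v·H_d²/c_v = 0.49326×1.7²/6.6 = 0.216 years.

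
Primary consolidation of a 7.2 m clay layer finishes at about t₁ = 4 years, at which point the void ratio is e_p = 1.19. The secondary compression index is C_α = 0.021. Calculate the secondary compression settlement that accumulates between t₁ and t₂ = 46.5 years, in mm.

S_s ≈ 73.6 mm

Secondary compression: S_s = C_α·H/(1+e_p)·log₁₀(t₂/t₁)
S_s = 0.021×7.2/(1+1.19)×log₁₀(46.5/4)
    = 0.06904 × 1.065 = 0.07356 m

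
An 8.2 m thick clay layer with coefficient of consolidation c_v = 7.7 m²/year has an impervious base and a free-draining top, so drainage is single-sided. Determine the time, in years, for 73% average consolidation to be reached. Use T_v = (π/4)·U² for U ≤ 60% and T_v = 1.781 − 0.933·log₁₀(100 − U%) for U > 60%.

Drainage path length: H_d = H = 8.2 m (single drainage).
U > 60%: T_v = 1.781 − 0.933·log₁₀(100 − 73) = 0.44554.
t = T_v·H_d²/c_v = 0.44554×8.2²/7.7 = 3.891 years.

t ≈ 3.89 years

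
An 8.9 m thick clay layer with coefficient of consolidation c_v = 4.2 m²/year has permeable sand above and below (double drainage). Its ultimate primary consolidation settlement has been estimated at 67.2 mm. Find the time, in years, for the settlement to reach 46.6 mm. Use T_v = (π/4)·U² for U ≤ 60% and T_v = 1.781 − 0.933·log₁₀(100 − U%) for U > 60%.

Drainage path length: H_d = H/2 = 4.45 m (double drainage).
U = S(t)/S_ult = 46.6/67.2 = 0.6935.
U > 60%: T_v = 1.781 − 0.933·log₁₀(100 − 69.345) = 0.3941.
t = T_v·H_d²/c_v = 0.3941×4.45²/4.2 = 1.858 years.

t ≈ 1.86 years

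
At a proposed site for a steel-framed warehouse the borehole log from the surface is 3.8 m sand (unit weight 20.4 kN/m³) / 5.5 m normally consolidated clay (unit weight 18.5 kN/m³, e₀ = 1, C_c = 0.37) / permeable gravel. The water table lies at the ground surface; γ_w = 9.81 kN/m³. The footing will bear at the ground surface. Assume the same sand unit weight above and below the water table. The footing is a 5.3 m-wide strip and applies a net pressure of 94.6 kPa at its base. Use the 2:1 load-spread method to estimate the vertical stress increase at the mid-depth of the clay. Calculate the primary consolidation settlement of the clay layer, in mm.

Mid-depth of clay below the ground surface: z = 3.8 + 5.5/2 = 6.55 m.
Total vertical stress at mid-clay: σ_v = 20.4×3.8 + 18.5×2.75 = 128.39 kPa.
Pore pressure: u = 9.81×(6.55 − 0) = 64.255 kPa.
Initial effective stress: σ'_0 = σ_v − u = 128.39 − 64.255 = 64.135 kPa.
Stress increase at mid-clay by the 2:1 spreading method:
Δσ = qB/(B+z) = 94.6×5.3/(5.3+6.55) = 42.311 kPa
Final effective stress: σ'_f = σ'_0 + Δσ = 64.135 + 42.311 = 106.45 kPa.
Normally consolidated clay, so the full stress increment lies on the virgin compression line:
S_c = C_c·H/(1+e₀)·log₁₀(σ'_f/σ'_0) = 0.37×5.5/(1+1)×log₁₀(106.45/64.135)
    = 1.0175 × 0.22005 = 0.2239 m

S_c ≈ 224 mm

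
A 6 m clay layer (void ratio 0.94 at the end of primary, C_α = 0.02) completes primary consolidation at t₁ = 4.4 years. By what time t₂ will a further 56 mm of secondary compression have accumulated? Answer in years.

S_s = C_α·H/(1+e_p)·log₁₀(t₂/t₁) ⇒ log₁₀(t₂/t₁) = S_s·(1+e_p)/(C_α·H).
log₁₀(t₂/t₁) = 0.056 × (1+0.94) / (0.02×6) = 0.9053
t₂ = t₁ × 10^0.9053 = 4.4 × 8.041 = 35.38 years

t₂ ≈ 35.4 years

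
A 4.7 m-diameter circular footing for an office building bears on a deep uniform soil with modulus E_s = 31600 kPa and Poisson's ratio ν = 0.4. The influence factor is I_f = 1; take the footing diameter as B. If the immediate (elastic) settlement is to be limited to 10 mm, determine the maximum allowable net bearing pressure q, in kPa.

q ≈ 80 kPa

S_e = q·B·(1−ν²)/E_s · I_f  ⇒  q = S_e·E_s / (B·(1−ν²)·I_f).
q = 0.01 × 31600 / (4.7 × 0.84 × 1) = 80.04 kPa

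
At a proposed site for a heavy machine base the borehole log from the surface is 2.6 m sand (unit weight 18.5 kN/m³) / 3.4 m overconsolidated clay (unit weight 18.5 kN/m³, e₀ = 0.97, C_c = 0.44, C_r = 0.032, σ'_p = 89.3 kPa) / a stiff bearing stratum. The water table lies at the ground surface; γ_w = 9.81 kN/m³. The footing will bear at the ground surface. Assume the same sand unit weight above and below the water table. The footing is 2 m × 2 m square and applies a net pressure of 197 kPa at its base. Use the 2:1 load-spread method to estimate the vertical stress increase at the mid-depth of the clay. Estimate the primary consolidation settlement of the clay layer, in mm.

Mid-depth of clay below the ground surface: z = 2.6 + 3.4/2 = 4.3 m.
Total vertical stress at mid-clay: σ_v = 18.5×2.6 + 18.5×1.7 = 79.55 kPa.
Pore pressure: u = 9.81×(4.3 − 0) = 42.183 kPa.
Initial effective stress: σ'_0 = σ_v − u = 79.55 − 42.183 = 37.367 kPa.
Stress increase at mid-clay by the 2:1 spreading method:
Δσ = qBL/((B+z)(L+z)) = 197×2×2/((2+4.3)(2+4.3)) = 19.854 kPa
Final effective stress: σ'_f = 37.367 + 19.854 = 57.221 kPa.
σ'_f = 57.221 ≤ σ'_p = 89.3 kPa, so the clay remains overconsolidated and only the recompression index applies:
S_c = C_r·H/(1+e₀)·log₁₀(σ'_f/σ'_0) = 0.032×3.4/1.97×log₁₀(57.221/37.367)
    = 0.055229 × 0.18507 = 0.01022 m

S_c ≈ 10.2 mm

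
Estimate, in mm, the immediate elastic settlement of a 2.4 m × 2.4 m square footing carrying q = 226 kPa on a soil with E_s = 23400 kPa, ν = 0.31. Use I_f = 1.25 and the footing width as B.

Immediate (elastic) settlement: S_e = q·B·(1−ν²)/E_s · I_f.
S_e = 226 × 2.4 × (1 − 0.31²) / 23400 × 1.25
    = 226 × 2.4 × 0.9039 / 23400 × 1.25
    = 0.02619 m = 26.19 mm

S_e ≈ 26.2 mm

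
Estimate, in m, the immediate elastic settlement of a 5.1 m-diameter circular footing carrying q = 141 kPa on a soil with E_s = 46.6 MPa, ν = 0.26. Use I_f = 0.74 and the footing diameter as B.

Immediate (elastic) settlement: S_e = q·B·(1−ν²)/E_s · I_f.
E_s = 46.6 MPa = 46600 kPa.
S_e = 141 × 5.1 × (1 − 0.26²) / 46600 × 0.74
    = 141 × 5.1 × 0.9324 / 46600 × 0.74
    = 0.01065 m

S_e ≈ 0.0106 m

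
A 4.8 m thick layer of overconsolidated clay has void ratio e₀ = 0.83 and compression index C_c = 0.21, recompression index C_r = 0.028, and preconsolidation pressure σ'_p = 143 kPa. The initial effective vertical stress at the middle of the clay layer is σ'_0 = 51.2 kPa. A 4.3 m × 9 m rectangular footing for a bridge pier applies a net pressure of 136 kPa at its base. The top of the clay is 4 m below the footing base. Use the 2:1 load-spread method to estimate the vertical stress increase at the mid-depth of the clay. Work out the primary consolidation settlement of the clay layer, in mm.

Mid-depth of clay below the footing base: z = 4 + 4.8/2 = 6.4 m.
Stress increase at mid-clay by the 2:1 spreading method:
Δσ = qBL/((B+z)(L+z)) = 136×4.3×9/((4.3+6.4)(9+6.4)) = 31.941 kPa
Final effective stress: σ'_f = 51.2 + 31.941 = 83.141 kPa.
σ'_f = 83.141 ≤ σ'_p = 143 kPa, so the clay remains overconsolidated and only the recompression index applies:
S_c = C_r·H/(1+e₀)·log₁₀(σ'_f/σ'_0) = 0.028×4.8/1.83×log₁₀(83.141/51.2)
    = 0.073444 × 0.21055 = 0.01546 m

S_c ≈ 15.5 mm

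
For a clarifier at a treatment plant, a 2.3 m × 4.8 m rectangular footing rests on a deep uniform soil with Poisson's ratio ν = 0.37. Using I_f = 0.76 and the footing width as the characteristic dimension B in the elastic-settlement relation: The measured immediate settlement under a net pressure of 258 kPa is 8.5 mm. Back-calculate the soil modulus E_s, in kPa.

S_e = q·B·(1−ν²)/E_s · I_f  ⇒  E_s = q·B·(1−ν²)·I_f / S_e.
E_s = 258 × 2.3 × 0.8631 × 0.76 / 0.0085 = 45790 kPa

E_s ≈ 45800 kPa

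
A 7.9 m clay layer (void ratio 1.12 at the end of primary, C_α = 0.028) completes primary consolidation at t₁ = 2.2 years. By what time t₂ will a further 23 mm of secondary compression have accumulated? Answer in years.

t₂ ≈ 3.65 years

S_s = C_α·H/(1+e_p)·log₁₀(t₂/t₁) ⇒ log₁₀(t₂/t₁) = S_s·(1+e_p)/(C_α·H).
log₁₀(t₂/t₁) = 0.023 × (1+1.12) / (0.028×7.9) = 0.2204
t₂ = t₁ × 10^0.2204 = 2.2 × 1.661 = 3.655 years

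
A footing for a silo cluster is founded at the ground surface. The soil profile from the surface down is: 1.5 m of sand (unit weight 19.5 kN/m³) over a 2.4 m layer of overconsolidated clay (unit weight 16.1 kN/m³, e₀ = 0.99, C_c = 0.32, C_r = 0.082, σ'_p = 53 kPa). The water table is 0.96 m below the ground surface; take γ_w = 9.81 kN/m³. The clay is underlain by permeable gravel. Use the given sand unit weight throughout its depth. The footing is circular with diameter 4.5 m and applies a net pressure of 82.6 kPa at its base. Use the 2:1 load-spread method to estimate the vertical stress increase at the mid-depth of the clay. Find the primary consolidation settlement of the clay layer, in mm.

S_c ≈ 53.3 mm

Mid-depth of clay below the ground surface: z = 1.5 + 2.4/2 = 2.7 m.
Total vertical stress at mid-clay: σ_v = 19.5×1.5 + 16.1×1.2 = 48.57 kPa.
Pore pressure: u = 9.81×(2.7 − 0.96) = 17.069 kPa.
Initial effective stress: σ'_0 = σ_v − u = 48.57 − 17.069 = 31.501 kPa.
Stress increase at mid-clay by the 2:1 spreading method:
Δσ ≈ qD²/(D+z)² = 82.6×4.5²/(4.5+2.7)² = 32.266 kPa
Final effective stress: σ'_f = 31.501 + 32.266 = 63.767 kPa.
σ'_f = 63.767 > σ'_p = 53 kPa, so the stress path crosses the preconsolidation pressure — recompression up to σ'_p, then virgin compression beyond:
S_c = H/(1+e₀)·[C_r·log₁₀(σ'_p/σ'_0) + C_c·log₁₀(σ'_f/σ'_p)]
    = 2.4/1.99 × [0.082×log₁₀(53/31.501) + 0.32×log₁₀(63.767/53)]
    = 1.206 × [0.018528 + 0.025702] = 0.05334 m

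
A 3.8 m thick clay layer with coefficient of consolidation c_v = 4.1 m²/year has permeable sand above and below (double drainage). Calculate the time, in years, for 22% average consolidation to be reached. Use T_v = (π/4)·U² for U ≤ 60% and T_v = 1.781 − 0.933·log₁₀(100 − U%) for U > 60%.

Drainage path length: H_d = H/2 = 1.9 m (double drainage).
U ≤ 60%: T_v = (π/4)·U² = (π/4)×0.22² = 0.038013.
t = T_v·H_d²/c_v = 0.038013×1.9²/4.1 = 0.03347 years.

t ≈ 0.0335 years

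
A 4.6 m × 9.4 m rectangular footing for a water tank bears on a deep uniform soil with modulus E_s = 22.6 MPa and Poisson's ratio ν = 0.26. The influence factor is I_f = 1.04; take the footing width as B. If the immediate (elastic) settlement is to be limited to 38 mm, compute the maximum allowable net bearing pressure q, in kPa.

E_s = 22.6 MPa = 22600 kPa.
S_e = q·B·(1−ν²)/E_s · I_f  ⇒  q = S_e·E_s / (B·(1−ν²)·I_f).
q = 0.038 × 22600 / (4.6 × 0.9324 × 1.04) = 192.5 kPa

q ≈ 193 kPa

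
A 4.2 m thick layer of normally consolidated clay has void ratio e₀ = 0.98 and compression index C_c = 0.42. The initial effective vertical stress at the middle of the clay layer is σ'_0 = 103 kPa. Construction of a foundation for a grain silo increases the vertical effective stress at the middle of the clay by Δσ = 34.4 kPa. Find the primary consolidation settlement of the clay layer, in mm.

Final effective stress: σ'_f = σ'_0 + Δσ = 103 + 34.4 = 137.4 kPa.
Normally consolidated clay, so the full stress increment lies on the virgin compression line:
S_c = C_c·H/(1+e₀)·log₁₀(σ'_f/σ'_0) = 0.42×4.2/(1+0.98)×log₁₀(137.4/103)
    = 0.89091 × 0.12515 = 0.1115 m

S_c ≈ 111 mm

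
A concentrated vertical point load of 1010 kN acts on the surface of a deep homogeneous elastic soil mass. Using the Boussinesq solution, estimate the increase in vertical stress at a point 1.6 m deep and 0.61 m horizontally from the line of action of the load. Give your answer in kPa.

Boussinesq vertical stress below a point load on an elastic half-space:
Δσ_z = 3P/(2πz²) · [1 + (r/z)²]^(−5/2)
r/z = 0.61/1.6 = 0.38125; [1+(r/z)²]^(−5/2) = 0.71228.
Δσ_z = 3×1010/(2π×1.6²) × 0.71228 = 188.37 × 0.71228 = 134.2 kPa

Δσ_z ≈ 134 kPa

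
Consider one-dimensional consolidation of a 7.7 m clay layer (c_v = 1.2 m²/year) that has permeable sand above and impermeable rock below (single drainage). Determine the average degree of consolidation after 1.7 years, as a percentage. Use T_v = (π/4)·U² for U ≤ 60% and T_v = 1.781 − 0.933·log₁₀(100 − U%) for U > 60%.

U ≈ 20.9 %

Drainage path length: H_d = H = 7.7 m (single drainage).
T_v = c_v·t/H_d² = 1.2×1.7/7.7² = 0.034407.
T_v = 0.034407 corresponds to the U ≤ 60% branch:
U = √(4T_v/π) = 0.2093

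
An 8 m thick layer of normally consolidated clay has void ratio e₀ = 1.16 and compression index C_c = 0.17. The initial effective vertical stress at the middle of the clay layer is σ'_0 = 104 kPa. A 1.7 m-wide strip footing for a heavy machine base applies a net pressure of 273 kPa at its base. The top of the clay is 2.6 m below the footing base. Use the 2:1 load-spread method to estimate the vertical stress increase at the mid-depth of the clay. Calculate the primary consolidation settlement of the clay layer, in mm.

S_c ≈ 118 mm

Mid-depth of clay below the footing base: z = 2.6 + 8/2 = 6.6 m.
Stress increase at mid-clay by the 2:1 spreading method:
Δσ = qB/(B+z) = 273×1.7/(1.7+6.6) = 55.916 kPa
Final effective stress: σ'_f = σ'_0 + Δσ = 104 + 55.916 = 159.92 kPa.
Normally consolidated clay, so the full stress increment lies on the virgin compression line:
S_c = C_c·H/(1+e₀)·log₁₀(σ'_f/σ'_0) = 0.17×8/(1+1.16)×log₁₀(159.92/104)
    = 0.62963 × 0.18687 = 0.1177 m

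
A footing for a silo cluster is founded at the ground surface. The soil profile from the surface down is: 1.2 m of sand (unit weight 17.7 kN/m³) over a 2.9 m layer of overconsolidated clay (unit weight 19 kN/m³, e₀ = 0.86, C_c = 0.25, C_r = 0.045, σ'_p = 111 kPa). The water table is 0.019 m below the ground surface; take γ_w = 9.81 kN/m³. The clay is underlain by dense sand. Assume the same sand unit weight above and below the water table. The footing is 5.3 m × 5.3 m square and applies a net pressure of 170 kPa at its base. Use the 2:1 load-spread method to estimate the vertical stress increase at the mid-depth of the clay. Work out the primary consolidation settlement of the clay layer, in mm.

Mid-depth of clay below the ground surface: z = 1.2 + 2.9/2 = 2.65 m.
Total vertical stress at mid-clay: σ_v = 17.7×1.2 + 19×1.45 = 48.79 kPa.
Pore pressure: u = 9.81×(2.65 − 0.019) = 25.81 kPa.
Initial effective stress: σ'_0 = σ_v − u = 48.79 − 25.81 = 22.98 kPa.
Stress increase at mid-clay by the 2:1 spreading method:
Δσ = qBL/((B+z)(L+z)) = 170×5.3×5.3/((5.3+2.65)(5.3+2.65)) = 75.556 kPa
Final effective stress: σ'_f = 22.98 + 75.556 = 98.536 kPa.
σ'_f = 98.536 ≤ σ'_p = 111 kPa, so the clay remains overconsolidated and only the recompression index applies:
S_c = C_r·H/(1+e₀)·log₁₀(σ'_f/σ'_0) = 0.045×2.9/1.86×log₁₀(98.536/22.98)
    = 0.070159 × 0.63224 = 0.04436 m

S_c ≈ 44.4 mm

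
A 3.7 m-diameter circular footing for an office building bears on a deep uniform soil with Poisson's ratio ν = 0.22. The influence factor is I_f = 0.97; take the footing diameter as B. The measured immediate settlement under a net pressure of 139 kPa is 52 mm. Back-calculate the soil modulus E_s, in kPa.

E_s ≈ 9130 kPa

S_e = q·B·(1−ν²)/E_s · I_f  ⇒  E_s = q·B·(1−ν²)·I_f / S_e.
E_s = 139 × 3.7 × 0.9516 × 0.97 / 0.052 = 9129 kPa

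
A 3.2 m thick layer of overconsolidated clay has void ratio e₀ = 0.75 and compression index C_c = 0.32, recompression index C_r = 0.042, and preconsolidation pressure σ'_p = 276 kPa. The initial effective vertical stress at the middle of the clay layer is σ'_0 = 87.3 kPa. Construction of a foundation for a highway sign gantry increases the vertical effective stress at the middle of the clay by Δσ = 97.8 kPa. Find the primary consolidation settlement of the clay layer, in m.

S_c ≈ 0.0251 m

Final effective stress: σ'_f = 87.3 + 97.8 = 185.1 kPa.
σ'_f = 185.1 ≤ σ'_p = 276 kPa, so the clay remains overconsolidated and only the recompression index applies:
S_c = C_r·H/(1+e₀)·log₁₀(σ'_f/σ'_0) = 0.042×3.2/1.75×log₁₀(185.1/87.3)
    = 0.076801 × 0.32639 = 0.02507 m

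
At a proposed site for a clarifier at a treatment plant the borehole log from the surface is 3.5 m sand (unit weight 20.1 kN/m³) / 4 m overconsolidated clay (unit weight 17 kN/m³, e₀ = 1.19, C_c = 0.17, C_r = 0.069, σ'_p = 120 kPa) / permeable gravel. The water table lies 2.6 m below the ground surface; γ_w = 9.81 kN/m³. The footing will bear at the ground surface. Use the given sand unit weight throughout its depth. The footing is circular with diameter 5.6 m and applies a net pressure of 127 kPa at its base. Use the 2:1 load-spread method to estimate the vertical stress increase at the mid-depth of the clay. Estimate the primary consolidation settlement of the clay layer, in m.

Mid-depth of clay below the ground surface: z = 3.5 + 4/2 = 5.5 m.
Total vertical stress at mid-clay: σ_v = 20.1×3.5 + 17×2 = 104.35 kPa.
Pore pressure: u = 9.81×(5.5 − 2.6) = 28.449 kPa.
Initial effective stress: σ'_0 = σ_v − u = 104.35 − 28.449 = 75.901 kPa.
Stress increase at mid-clay by the 2:1 spreading method:
Δσ ≈ qD²/(D+z)² = 127×5.6²/(5.6+5.5)² = 32.325 kPa
Final effective stress: σ'_f = 75.901 + 32.325 = 108.23 kPa.
σ'_f = 108.23 ≤ σ'_p = 120 kPa, so the clay remains overconsolidated and only the recompression index applies:
S_c = C_r·H/(1+e₀)·log₁₀(σ'_f/σ'_0) = 0.069×4/2.19×log₁₀(108.23/75.901)
    = 0.12603 × 0.1541 = 0.01942 m

S_c ≈ 0.0194 m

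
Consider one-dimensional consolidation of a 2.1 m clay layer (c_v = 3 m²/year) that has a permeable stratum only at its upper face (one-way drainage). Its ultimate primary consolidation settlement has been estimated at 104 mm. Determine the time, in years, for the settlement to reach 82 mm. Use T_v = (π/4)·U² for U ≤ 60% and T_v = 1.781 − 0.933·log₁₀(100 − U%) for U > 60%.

t ≈ 0.8 years

Drainage path length: H_d = H = 2.1 m (single drainage).
U = S(t)/S_ult = 82/104 = 0.7885.
U > 60%: T_v = 1.781 − 0.933·log₁₀(100 − 78.846) = 0.54441.
t = T_v·H_d²/c_v = 0.54441×2.1²/3 = 0.8003 years.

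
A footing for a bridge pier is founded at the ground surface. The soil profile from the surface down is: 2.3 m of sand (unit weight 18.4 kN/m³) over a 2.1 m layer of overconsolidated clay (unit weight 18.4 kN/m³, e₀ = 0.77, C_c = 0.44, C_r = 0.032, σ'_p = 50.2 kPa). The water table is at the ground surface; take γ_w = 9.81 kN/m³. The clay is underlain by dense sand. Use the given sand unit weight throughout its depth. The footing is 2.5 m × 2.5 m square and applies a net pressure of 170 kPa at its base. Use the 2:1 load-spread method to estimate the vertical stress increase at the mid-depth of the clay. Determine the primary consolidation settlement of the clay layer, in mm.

S_c ≈ 48.9 mm

Mid-depth of clay below the ground surface: z = 2.3 + 2.1/2 = 3.35 m.
Total vertical stress at mid-clay: σ_v = 18.4×2.3 + 18.4×1.05 = 61.64 kPa.
Pore pressure: u = 9.81×(3.35 − 0) = 32.864 kPa.
Initial effective stress: σ'_0 = σ_v − u = 61.64 − 32.864 = 28.776 kPa.
Stress increase at mid-clay by the 2:1 spreading method:
Δσ = qBL/((B+z)(L+z)) = 170×2.5×2.5/((2.5+3.35)(2.5+3.35)) = 31.047 kPa
Final effective stress: σ'_f = 28.776 + 31.047 = 59.823 kPa.
σ'_f = 59.823 > σ'_p = 50.2 kPa, so the stress path crosses the preconsolidation pressure — recompression up to σ'_p, then virgin compression beyond:
S_c = H/(1+e₀)·[C_r·log₁₀(σ'_p/σ'_0) + C_c·log₁₀(σ'_f/σ'_p)]
    = 2.1/1.77 × [0.032×log₁₀(50.2/28.776) + 0.44×log₁₀(59.823/50.2)]
    = 1.1864 × [0.0077335 + 0.033512] = 0.04893 m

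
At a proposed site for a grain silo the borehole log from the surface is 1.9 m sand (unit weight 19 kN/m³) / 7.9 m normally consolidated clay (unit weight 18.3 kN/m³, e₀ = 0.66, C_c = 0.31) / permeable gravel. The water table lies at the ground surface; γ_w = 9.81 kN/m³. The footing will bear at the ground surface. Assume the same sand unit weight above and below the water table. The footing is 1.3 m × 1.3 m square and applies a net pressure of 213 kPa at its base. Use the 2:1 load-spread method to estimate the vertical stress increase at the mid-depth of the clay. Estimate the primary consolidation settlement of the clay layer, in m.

Mid-depth of clay below the ground surface: z = 1.9 + 7.9/2 = 5.85 m.
Total vertical stress at mid-clay: σ_v = 19×1.9 + 18.3×3.95 = 108.39 kPa.
Pore pressure: u = 9.81×(5.85 − 0) = 57.389 kPa.
Initial effective stress: σ'_0 = σ_v − u = 108.39 − 57.389 = 51.001 kPa.
Stress increase at mid-clay by the 2:1 spreading method:
Δσ = qBL/((B+z)(L+z)) = 213×1.3×1.3/((1.3+5.85)(1.3+5.85)) = 7.0413 kPa
Final effective stress: σ'_f = σ'_0 + Δσ = 51.001 + 7.0413 = 58.042 kPa.
Normally consolidated clay, so the full stress increment lies on the virgin compression line:
S_c = C_c·H/(1+e₀)·log₁₀(σ'_f/σ'_0) = 0.31×7.9/(1+0.66)×log₁₀(58.042/51.001)
    = 1.4753 × 0.056164 = 0.08286 m

S_c ≈ 0.0829 m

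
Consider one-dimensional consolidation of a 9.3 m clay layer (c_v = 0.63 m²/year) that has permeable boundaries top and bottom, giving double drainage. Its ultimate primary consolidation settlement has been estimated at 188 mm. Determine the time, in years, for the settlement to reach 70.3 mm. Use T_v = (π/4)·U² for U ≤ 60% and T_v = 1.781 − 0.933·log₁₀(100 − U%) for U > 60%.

Drainage path length: H_d = H/2 = 4.65 m (double drainage).
U = S(t)/S_ult = 70.3/188 = 0.3739.
U ≤ 60%: T_v = (π/4)·U² = (π/4)×0.37394² = 0.10982.
t = T_v·H_d²/c_v = 0.10982×4.65²/0.63 = 3.769 years.

t ≈ 3.77 years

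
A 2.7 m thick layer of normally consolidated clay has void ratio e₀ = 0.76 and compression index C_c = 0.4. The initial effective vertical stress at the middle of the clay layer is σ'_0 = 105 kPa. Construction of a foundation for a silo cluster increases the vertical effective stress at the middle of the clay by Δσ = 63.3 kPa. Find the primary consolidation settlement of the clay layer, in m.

S_c ≈ 0.126 m

Final effective stress: σ'_f = σ'_0 + Δσ = 105 + 63.3 = 168.3 kPa.
Normally consolidated clay, so the full stress increment lies on the virgin compression line:
S_c = C_c·H/(1+e₀)·log₁₀(σ'_f/σ'_0) = 0.4×2.7/(1+0.76)×log₁₀(168.3/105)
    = 0.61364 × 0.20489 = 0.1257 m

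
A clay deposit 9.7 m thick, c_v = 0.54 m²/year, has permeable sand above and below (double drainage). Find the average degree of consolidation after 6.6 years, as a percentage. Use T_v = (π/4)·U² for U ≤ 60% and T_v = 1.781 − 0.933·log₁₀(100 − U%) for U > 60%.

U ≈ 43.9 %

Drainage path length: H_d = H/2 = 4.85 m (double drainage).
T_v = c_v·t/H_d² = 0.54×6.6/4.85² = 0.15151.
T_v = 0.15151 corresponds to the U ≤ 60% branch:
U = √(4T_v/π) = 0.4392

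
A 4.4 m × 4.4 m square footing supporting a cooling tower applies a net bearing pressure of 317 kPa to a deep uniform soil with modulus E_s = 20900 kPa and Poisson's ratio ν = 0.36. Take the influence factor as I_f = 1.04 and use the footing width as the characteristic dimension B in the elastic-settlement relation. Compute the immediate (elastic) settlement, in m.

Immediate (elastic) settlement: S_e = q·B·(1−ν²)/E_s · I_f.
S_e = 317 × 4.4 × (1 − 0.36²) / 20900 × 1.04
    = 317 × 4.4 × 0.8704 / 20900 × 1.04
    = 0.06041 m

S_e ≈ 0.0604 m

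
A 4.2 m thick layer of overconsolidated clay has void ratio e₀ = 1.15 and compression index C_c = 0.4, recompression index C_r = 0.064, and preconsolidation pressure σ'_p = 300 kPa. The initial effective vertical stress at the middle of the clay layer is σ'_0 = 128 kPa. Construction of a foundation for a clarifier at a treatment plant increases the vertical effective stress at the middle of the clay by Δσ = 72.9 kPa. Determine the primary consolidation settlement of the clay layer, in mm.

S_c ≈ 24.5 mm

Final effective stress: σ'_f = 128 + 72.9 = 200.9 kPa.
σ'_f = 200.9 ≤ σ'_p = 300 kPa, so the clay remains overconsolidated and only the recompression index applies:
S_c = C_r·H/(1+e₀)·log₁₀(σ'_f/σ'_0) = 0.064×4.2/2.15×log₁₀(200.9/128)
    = 0.12502 × 0.19577 = 0.02448 m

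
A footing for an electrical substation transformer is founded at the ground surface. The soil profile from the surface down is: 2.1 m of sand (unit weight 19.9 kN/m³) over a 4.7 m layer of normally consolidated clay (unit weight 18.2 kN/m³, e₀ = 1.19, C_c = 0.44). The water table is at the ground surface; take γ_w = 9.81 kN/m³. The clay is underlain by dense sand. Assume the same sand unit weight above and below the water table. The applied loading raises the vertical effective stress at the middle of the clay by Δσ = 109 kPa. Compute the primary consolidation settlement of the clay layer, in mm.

S_c ≈ 533 mm

Mid-depth of clay below the ground surface: z = 2.1 + 4.7/2 = 4.45 m.
Total vertical stress at mid-clay: σ_v = 19.9×2.1 + 18.2×2.35 = 84.56 kPa.
Pore pressure: u = 9.81×(4.45 − 0) = 43.655 kPa.
Initial effective stress: σ'_0 = σ_v − u = 84.56 − 43.655 = 40.905 kPa.
Final effective stress: σ'_f = σ'_0 + Δσ = 40.905 + 109 = 149.91 kPa.
Normally consolidated clay, so the full stress increment lies on the virgin compression line:
S_c = C_c·H/(1+e₀)·log₁₀(σ'_f/σ'_0) = 0.44×4.7/(1+1.19)×log₁₀(149.91/40.905)
    = 0.94429 × 0.56405 = 0.5326 m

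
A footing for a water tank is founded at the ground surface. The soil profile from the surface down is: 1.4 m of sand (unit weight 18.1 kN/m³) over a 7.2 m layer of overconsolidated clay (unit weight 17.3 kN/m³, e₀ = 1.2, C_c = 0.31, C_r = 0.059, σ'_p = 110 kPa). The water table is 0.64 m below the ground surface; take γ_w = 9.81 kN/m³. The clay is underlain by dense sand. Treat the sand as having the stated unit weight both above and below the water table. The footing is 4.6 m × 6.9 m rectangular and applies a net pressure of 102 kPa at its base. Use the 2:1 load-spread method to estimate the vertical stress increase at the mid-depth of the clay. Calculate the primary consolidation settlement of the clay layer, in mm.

Mid-depth of clay below the ground surface: z = 1.4 + 7.2/2 = 5 m.
Total vertical stress at mid-clay: σ_v = 18.1×1.4 + 17.3×3.6 = 87.62 kPa.
Pore pressure: u = 9.81×(5 − 0.64) = 42.772 kPa.
Initial effective stress: σ'_0 = σ_v − u = 87.62 − 42.772 = 44.848 kPa.
Stress increase at mid-clay by the 2:1 spreading method:
Δσ = qBL/((B+z)(L+z)) = 102×4.6×6.9/((4.6+5)(6.9+5)) = 28.339 kPa
Final effective stress: σ'_f = 44.848 + 28.339 = 73.187 kPa.
σ'_f = 73.187 ≤ σ'_p = 110 kPa, so the clay remains overconsolidated and only the recompression index applies:
S_c = C_r·H/(1+e₀)·log₁₀(σ'_f/σ'_0) = 0.059×7.2/2.2×log₁₀(73.187/44.848)
    = 0.19309 × 0.21269 = 0.04107 m

S_c ≈ 41.1 mm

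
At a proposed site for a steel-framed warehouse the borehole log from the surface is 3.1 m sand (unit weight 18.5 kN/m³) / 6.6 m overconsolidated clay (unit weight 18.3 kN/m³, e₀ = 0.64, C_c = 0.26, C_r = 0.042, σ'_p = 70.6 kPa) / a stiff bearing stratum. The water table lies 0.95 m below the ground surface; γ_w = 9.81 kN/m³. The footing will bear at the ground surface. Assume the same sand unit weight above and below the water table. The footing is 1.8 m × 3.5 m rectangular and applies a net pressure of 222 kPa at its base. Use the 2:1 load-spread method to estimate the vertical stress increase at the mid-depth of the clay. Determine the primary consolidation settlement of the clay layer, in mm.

Mid-depth of clay below the ground surface: z = 3.1 + 6.6/2 = 6.4 m.
Total vertical stress at mid-clay: σ_v = 18.5×3.1 + 18.3×3.3 = 117.74 kPa.
Pore pressure: u = 9.81×(6.4 − 0.95) = 53.465 kPa.
Initial effective stress: σ'_0 = σ_v − u = 117.74 − 53.465 = 64.275 kPa.
Stress increase at mid-clay by the 2:1 spreading method:
Δσ = qBL/((B+z)(L+z)) = 222×1.8×3.5/((1.8+6.4)(3.5+6.4)) = 17.228 kPa
Final effective stress: σ'_f = 64.275 + 17.228 = 81.503 kPa.
σ'_f = 81.503 > σ'_p = 70.6 kPa, so the stress path crosses the preconsolidation pressure — recompression up to σ'_p, then virgin compression beyond:
S_c = H/(1+e₀)·[C_r·log₁₀(σ'_p/σ'_0) + C_c·log₁₀(σ'_f/σ'_p)]
    = 6.6/1.64 × [0.042×log₁₀(70.6/64.275) + 0.26×log₁₀(81.503/70.6)]
    = 4.0244 × [0.001712 + 0.016216] = 0.07215 m

S_c ≈ 72.1 mm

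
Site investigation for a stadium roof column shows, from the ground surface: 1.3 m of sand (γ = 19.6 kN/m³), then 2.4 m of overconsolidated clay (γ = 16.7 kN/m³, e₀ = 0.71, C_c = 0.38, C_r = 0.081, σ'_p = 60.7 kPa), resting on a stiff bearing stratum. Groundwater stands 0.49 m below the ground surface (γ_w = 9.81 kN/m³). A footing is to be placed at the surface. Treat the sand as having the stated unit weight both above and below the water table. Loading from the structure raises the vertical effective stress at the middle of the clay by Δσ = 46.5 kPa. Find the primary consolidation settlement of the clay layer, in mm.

Mid-depth of clay below the ground surface: z = 1.3 + 2.4/2 = 2.5 m.
Total vertical stress at mid-clay: σ_v = 19.6×1.3 + 16.7×1.2 = 45.52 kPa.
Pore pressure: u = 9.81×(2.5 − 0.49) = 19.718 kPa.
Initial effective stress: σ'_0 = σ_v − u = 45.52 − 19.718 = 25.802 kPa.
Final effective stress: σ'_f = 25.802 + 46.5 = 72.302 kPa.
σ'_f = 72.302 > σ'_p = 60.7 kPa, so the stress path crosses the preconsolidation pressure — recompression up to σ'_p, then virgin compression beyond:
S_c = H/(1+e₀)·[C_r·log₁₀(σ'_p/σ'_0) + C_c·log₁₀(σ'_f/σ'_p)]
    = 2.4/1.71 × [0.081×log₁₀(60.7/25.802) + 0.38×log₁₀(72.302/60.7)]
    = 1.4035 × [0.030094 + 0.028865] = 0.08275 m

S_c ≈ 82.7 mm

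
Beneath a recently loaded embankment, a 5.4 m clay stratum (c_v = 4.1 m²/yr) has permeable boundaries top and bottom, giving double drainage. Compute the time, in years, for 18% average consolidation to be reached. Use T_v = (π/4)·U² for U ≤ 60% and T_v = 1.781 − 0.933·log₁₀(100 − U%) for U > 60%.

t ≈ 0.0452 years

Drainage path length: H_d = H/2 = 2.7 m (double drainage).
U ≤ 60%: T_v = (π/4)·U² = (π/4)×0.18² = 0.025447.
t = T_v·H_d²/c_v = 0.025447×2.7²/4.1 = 0.04525 years.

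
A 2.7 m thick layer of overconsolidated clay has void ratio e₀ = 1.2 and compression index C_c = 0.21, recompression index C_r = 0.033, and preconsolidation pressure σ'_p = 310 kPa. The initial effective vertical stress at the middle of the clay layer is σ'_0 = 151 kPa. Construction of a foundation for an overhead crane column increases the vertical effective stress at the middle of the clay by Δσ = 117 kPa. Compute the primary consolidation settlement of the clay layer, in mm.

S_c ≈ 10.1 mm

Final effective stress: σ'_f = 151 + 117 = 268 kPa.
σ'_f = 268 ≤ σ'_p = 310 kPa, so the clay remains overconsolidated and only the recompression index applies:
S_c = C_r·H/(1+e₀)·log₁₀(σ'_f/σ'_0) = 0.033×2.7/2.2×log₁₀(268/151)
    = 0.040501 × 0.24916 = 0.01009 m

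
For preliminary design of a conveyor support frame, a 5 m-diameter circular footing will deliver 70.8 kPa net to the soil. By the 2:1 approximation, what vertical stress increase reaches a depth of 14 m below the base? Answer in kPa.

Δσ_z ≈ 4.9 kPa

By the 2:1 method the load spreads at 1 horizontal : 2 vertical, so at depth z the loaded area has grown by z in each plan dimension:
Δσ ≈ qD²/(D+z)² = 70.8×5²/(5+14)² = 4.903 kPa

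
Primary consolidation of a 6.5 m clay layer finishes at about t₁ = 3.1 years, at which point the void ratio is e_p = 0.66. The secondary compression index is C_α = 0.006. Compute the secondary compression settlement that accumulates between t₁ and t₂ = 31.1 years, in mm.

Secondary compression: S_s = C_α·H/(1+e_p)·log₁₀(t₂/t₁)
S_s = 0.006×6.5/(1+0.66)×log₁₀(31.1/3.1)
    = 0.02349 × 1.001 = 0.02353 m

S_s ≈ 23.5 mm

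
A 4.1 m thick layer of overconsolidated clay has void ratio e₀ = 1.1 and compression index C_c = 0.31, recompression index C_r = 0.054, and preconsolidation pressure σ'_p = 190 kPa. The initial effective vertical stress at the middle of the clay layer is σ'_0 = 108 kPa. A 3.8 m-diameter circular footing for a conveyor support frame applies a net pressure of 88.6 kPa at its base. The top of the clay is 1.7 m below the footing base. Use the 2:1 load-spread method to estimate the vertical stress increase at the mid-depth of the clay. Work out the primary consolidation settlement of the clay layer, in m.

Mid-depth of clay below the footing base: z = 1.7 + 4.1/2 = 3.75 m.
Stress increase at mid-clay by the 2:1 spreading method:
Δσ ≈ qD²/(D+z)² = 88.6×3.8²/(3.8+3.75)² = 22.444 kPa
Final effective stress: σ'_f = 108 + 22.444 = 130.44 kPa.
σ'_f = 130.44 ≤ σ'_p = 190 kPa, so the clay remains overconsolidated and only the recompression index applies:
S_c = C_r·H/(1+e₀)·log₁₀(σ'_f/σ'_0) = 0.054×4.1/2.1×log₁₀(130.44/108)
    = 0.10543 × 0.081987 = 0.008644 m

S_c ≈ 0.00864 m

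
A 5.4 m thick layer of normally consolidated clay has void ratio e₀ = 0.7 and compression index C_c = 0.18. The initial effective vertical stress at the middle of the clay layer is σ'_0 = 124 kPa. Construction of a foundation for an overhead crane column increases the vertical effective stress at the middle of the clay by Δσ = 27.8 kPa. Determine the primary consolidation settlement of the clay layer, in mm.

Final effective stress: σ'_f = σ'_0 + Δσ = 124 + 27.8 = 151.8 kPa.
Normally consolidated clay, so the full stress increment lies on the virgin compression line:
S_c = C_c·H/(1+e₀)·log₁₀(σ'_f/σ'_0) = 0.18×5.4/(1+0.7)×log₁₀(151.8/124)
    = 0.57176 × 0.08785 = 0.05023 m

S_c ≈ 50.2 mm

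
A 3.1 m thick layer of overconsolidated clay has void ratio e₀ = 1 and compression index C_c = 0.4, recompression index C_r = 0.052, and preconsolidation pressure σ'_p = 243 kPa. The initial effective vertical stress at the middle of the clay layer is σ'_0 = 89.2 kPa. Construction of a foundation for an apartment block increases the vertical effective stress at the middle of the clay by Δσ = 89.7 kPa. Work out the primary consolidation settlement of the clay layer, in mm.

S_c ≈ 24.4 mm

Final effective stress: σ'_f = 89.2 + 89.7 = 178.9 kPa.
σ'_f = 178.9 ≤ σ'_p = 243 kPa, so the clay remains overconsolidated and only the recompression index applies:
S_c = C_r·H/(1+e₀)·log₁₀(σ'_f/σ'_0) = 0.052×3.1/2×log₁₀(178.9/89.2)
    = 0.0806 × 0.30225 = 0.02436 m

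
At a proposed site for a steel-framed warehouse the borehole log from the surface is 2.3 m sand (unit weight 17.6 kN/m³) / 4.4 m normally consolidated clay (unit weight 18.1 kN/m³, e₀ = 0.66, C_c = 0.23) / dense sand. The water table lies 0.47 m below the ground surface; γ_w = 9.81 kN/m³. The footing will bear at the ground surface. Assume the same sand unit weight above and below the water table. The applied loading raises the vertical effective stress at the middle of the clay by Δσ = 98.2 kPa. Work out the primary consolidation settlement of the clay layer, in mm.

S_c ≈ 325 mm

Mid-depth of clay below the ground surface: z = 2.3 + 4.4/2 = 4.5 m.
Total vertical stress at mid-clay: σ_v = 17.6×2.3 + 18.1×2.2 = 80.3 kPa.
Pore pressure: u = 9.81×(4.5 − 0.47) = 39.534 kPa.
Initial effective stress: σ'_0 = σ_v − u = 80.3 − 39.534 = 40.766 kPa.
Final effective stress: σ'_f = σ'_0 + Δσ = 40.766 + 98.2 = 138.97 kPa.
Normally consolidated clay, so the full stress increment lies on the virgin compression line:
S_c = C_c·H/(1+e₀)·log₁₀(σ'_f/σ'_0) = 0.23×4.4/(1+0.66)×log₁₀(138.97/40.766)
    = 0.60964 × 0.53262 = 0.3247 m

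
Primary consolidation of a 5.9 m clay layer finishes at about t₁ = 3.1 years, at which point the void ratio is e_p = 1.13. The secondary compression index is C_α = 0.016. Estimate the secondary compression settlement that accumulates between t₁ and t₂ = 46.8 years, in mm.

Secondary compression: S_s = C_α·H/(1+e_p)·log₁₀(t₂/t₁)
S_s = 0.016×5.9/(1+1.13)×log₁₀(46.8/3.1)
    = 0.04432 × 1.179 = 0.05225 m

S_s ≈ 52.2 mm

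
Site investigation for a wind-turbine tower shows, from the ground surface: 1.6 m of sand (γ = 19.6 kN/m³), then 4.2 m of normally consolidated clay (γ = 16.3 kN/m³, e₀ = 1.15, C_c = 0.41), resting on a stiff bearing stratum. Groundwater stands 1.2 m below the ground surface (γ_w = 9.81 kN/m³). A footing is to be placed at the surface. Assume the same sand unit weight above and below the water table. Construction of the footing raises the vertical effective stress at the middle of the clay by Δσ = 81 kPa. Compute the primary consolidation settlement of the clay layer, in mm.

S_c ≈ 379 mm

Mid-depth of clay below the ground surface: z = 1.6 + 4.2/2 = 3.7 m.
Total vertical stress at mid-clay: σ_v = 19.6×1.6 + 16.3×2.1 = 65.59 kPa.
Pore pressure: u = 9.81×(3.7 − 1.2) = 24.525 kPa.
Initial effective stress: σ'_0 = σ_v − u = 65.59 − 24.525 = 41.065 kPa.
Final effective stress: σ'_f = σ'_0 + Δσ = 41.065 + 81 = 122.06 kPa.
Normally consolidated clay, so the full stress increment lies on the virgin compression line:
S_c = C_c·H/(1+e₀)·log₁₀(σ'_f/σ'_0) = 0.41×4.2/(1+1.15)×log₁₀(122.06/41.065)
    = 0.80093 × 0.4731 = 0.3789 m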